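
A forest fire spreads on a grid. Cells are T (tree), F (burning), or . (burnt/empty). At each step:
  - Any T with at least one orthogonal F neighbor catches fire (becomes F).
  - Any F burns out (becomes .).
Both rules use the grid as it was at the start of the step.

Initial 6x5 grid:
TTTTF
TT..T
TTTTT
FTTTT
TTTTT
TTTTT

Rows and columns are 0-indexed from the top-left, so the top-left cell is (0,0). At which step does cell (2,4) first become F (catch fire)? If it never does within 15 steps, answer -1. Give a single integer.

Step 1: cell (2,4)='T' (+5 fires, +2 burnt)
Step 2: cell (2,4)='F' (+7 fires, +5 burnt)
  -> target ignites at step 2
Step 3: cell (2,4)='.' (+9 fires, +7 burnt)
Step 4: cell (2,4)='.' (+3 fires, +9 burnt)
Step 5: cell (2,4)='.' (+2 fires, +3 burnt)
Step 6: cell (2,4)='.' (+0 fires, +2 burnt)
  fire out at step 6

2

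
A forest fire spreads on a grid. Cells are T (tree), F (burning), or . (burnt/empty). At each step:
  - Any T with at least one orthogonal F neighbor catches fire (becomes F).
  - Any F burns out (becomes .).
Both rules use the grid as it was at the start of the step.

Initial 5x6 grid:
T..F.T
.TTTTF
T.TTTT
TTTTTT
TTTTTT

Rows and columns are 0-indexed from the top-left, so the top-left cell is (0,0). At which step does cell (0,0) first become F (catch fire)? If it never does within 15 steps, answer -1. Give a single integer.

Step 1: cell (0,0)='T' (+4 fires, +2 burnt)
Step 2: cell (0,0)='T' (+4 fires, +4 burnt)
Step 3: cell (0,0)='T' (+5 fires, +4 burnt)
Step 4: cell (0,0)='T' (+3 fires, +5 burnt)
Step 5: cell (0,0)='T' (+2 fires, +3 burnt)
Step 6: cell (0,0)='T' (+2 fires, +2 burnt)
Step 7: cell (0,0)='T' (+2 fires, +2 burnt)
Step 8: cell (0,0)='T' (+0 fires, +2 burnt)
  fire out at step 8
Target never catches fire within 15 steps

-1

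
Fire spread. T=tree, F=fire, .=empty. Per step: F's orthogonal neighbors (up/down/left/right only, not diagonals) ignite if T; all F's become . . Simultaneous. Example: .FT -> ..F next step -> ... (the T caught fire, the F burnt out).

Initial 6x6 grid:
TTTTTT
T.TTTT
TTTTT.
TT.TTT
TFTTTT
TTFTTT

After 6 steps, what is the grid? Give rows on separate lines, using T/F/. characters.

Step 1: 5 trees catch fire, 2 burn out
  TTTTTT
  T.TTTT
  TTTTT.
  TF.TTT
  F.FTTT
  TF.FTT
Step 2: 5 trees catch fire, 5 burn out
  TTTTTT
  T.TTTT
  TFTTT.
  F..TTT
  ...FTT
  F...FT
Step 3: 5 trees catch fire, 5 burn out
  TTTTTT
  T.TTTT
  F.FTT.
  ...FTT
  ....FT
  .....F
Step 4: 5 trees catch fire, 5 burn out
  TTTTTT
  F.FTTT
  ...FT.
  ....FT
  .....F
  ......
Step 5: 5 trees catch fire, 5 burn out
  FTFTTT
  ...FTT
  ....F.
  .....F
  ......
  ......
Step 6: 3 trees catch fire, 5 burn out
  .F.FTT
  ....FT
  ......
  ......
  ......
  ......

.F.FTT
....FT
......
......
......
......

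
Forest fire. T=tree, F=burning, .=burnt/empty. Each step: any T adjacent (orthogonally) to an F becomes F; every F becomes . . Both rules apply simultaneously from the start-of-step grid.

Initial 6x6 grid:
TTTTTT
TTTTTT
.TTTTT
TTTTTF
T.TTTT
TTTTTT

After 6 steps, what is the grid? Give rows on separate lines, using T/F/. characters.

Step 1: 3 trees catch fire, 1 burn out
  TTTTTT
  TTTTTT
  .TTTTF
  TTTTF.
  T.TTTF
  TTTTTT
Step 2: 5 trees catch fire, 3 burn out
  TTTTTT
  TTTTTF
  .TTTF.
  TTTF..
  T.TTF.
  TTTTTF
Step 3: 6 trees catch fire, 5 burn out
  TTTTTF
  TTTTF.
  .TTF..
  TTF...
  T.TF..
  TTTTF.
Step 4: 6 trees catch fire, 6 burn out
  TTTTF.
  TTTF..
  .TF...
  TF....
  T.F...
  TTTF..
Step 5: 5 trees catch fire, 6 burn out
  TTTF..
  TTF...
  .F....
  F.....
  T.....
  TTF...
Step 6: 4 trees catch fire, 5 burn out
  TTF...
  TF....
  ......
  ......
  F.....
  TF....

TTF...
TF....
......
......
F.....
TF....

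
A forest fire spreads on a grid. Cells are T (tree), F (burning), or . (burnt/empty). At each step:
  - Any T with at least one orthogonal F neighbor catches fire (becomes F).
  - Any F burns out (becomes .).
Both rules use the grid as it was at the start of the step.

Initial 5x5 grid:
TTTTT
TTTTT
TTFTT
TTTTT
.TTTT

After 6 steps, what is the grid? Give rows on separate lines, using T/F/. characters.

Step 1: 4 trees catch fire, 1 burn out
  TTTTT
  TTFTT
  TF.FT
  TTFTT
  .TTTT
Step 2: 8 trees catch fire, 4 burn out
  TTFTT
  TF.FT
  F...F
  TF.FT
  .TFTT
Step 3: 8 trees catch fire, 8 burn out
  TF.FT
  F...F
  .....
  F...F
  .F.FT
Step 4: 3 trees catch fire, 8 burn out
  F...F
  .....
  .....
  .....
  ....F
Step 5: 0 trees catch fire, 3 burn out
  .....
  .....
  .....
  .....
  .....
Step 6: 0 trees catch fire, 0 burn out
  .....
  .....
  .....
  .....
  .....

.....
.....
.....
.....
.....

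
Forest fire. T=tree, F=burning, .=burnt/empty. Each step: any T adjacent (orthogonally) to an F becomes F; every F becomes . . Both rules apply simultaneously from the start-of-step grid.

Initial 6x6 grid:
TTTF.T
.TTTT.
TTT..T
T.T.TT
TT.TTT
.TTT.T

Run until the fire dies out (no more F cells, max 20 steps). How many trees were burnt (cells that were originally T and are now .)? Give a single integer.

Step 1: +2 fires, +1 burnt (F count now 2)
Step 2: +3 fires, +2 burnt (F count now 3)
Step 3: +3 fires, +3 burnt (F count now 3)
Step 4: +2 fires, +3 burnt (F count now 2)
Step 5: +1 fires, +2 burnt (F count now 1)
Step 6: +1 fires, +1 burnt (F count now 1)
Step 7: +1 fires, +1 burnt (F count now 1)
Step 8: +1 fires, +1 burnt (F count now 1)
Step 9: +1 fires, +1 burnt (F count now 1)
Step 10: +1 fires, +1 burnt (F count now 1)
Step 11: +1 fires, +1 burnt (F count now 1)
Step 12: +1 fires, +1 burnt (F count now 1)
Step 13: +1 fires, +1 burnt (F count now 1)
Step 14: +2 fires, +1 burnt (F count now 2)
Step 15: +2 fires, +2 burnt (F count now 2)
Step 16: +1 fires, +2 burnt (F count now 1)
Step 17: +0 fires, +1 burnt (F count now 0)
Fire out after step 17
Initially T: 25, now '.': 35
Total burnt (originally-T cells now '.'): 24

Answer: 24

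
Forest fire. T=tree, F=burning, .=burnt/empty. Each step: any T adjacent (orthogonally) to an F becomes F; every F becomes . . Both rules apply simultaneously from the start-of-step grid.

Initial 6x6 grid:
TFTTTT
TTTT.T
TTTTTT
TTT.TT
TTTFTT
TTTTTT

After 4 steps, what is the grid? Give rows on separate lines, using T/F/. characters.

Step 1: 6 trees catch fire, 2 burn out
  F.FTTT
  TFTT.T
  TTTTTT
  TTT.TT
  TTF.FT
  TTTFTT
Step 2: 10 trees catch fire, 6 burn out
  ...FTT
  F.FT.T
  TFTTTT
  TTF.FT
  TF...F
  TTF.FT
Step 3: 10 trees catch fire, 10 burn out
  ....FT
  ...F.T
  F.FTFT
  TF...F
  F.....
  TF...F
Step 4: 5 trees catch fire, 10 burn out
  .....F
  .....T
  ...F.F
  F.....
  ......
  F.....

.....F
.....T
...F.F
F.....
......
F.....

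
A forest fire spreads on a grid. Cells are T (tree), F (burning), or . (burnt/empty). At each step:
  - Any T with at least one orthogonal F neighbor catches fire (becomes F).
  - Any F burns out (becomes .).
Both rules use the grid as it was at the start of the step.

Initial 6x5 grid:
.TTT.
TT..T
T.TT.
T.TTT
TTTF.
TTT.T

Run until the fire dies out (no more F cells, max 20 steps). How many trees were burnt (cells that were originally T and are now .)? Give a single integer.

Step 1: +2 fires, +1 burnt (F count now 2)
Step 2: +5 fires, +2 burnt (F count now 5)
Step 3: +3 fires, +5 burnt (F count now 3)
Step 4: +2 fires, +3 burnt (F count now 2)
Step 5: +1 fires, +2 burnt (F count now 1)
Step 6: +1 fires, +1 burnt (F count now 1)
Step 7: +1 fires, +1 burnt (F count now 1)
Step 8: +1 fires, +1 burnt (F count now 1)
Step 9: +1 fires, +1 burnt (F count now 1)
Step 10: +1 fires, +1 burnt (F count now 1)
Step 11: +0 fires, +1 burnt (F count now 0)
Fire out after step 11
Initially T: 20, now '.': 28
Total burnt (originally-T cells now '.'): 18

Answer: 18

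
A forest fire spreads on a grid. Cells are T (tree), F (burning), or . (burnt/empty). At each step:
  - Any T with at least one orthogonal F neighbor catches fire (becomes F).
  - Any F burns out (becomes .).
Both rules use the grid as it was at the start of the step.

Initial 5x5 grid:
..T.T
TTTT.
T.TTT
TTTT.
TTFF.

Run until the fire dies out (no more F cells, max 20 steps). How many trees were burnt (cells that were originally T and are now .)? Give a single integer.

Step 1: +3 fires, +2 burnt (F count now 3)
Step 2: +4 fires, +3 burnt (F count now 4)
Step 3: +4 fires, +4 burnt (F count now 4)
Step 4: +3 fires, +4 burnt (F count now 3)
Step 5: +1 fires, +3 burnt (F count now 1)
Step 6: +0 fires, +1 burnt (F count now 0)
Fire out after step 6
Initially T: 16, now '.': 24
Total burnt (originally-T cells now '.'): 15

Answer: 15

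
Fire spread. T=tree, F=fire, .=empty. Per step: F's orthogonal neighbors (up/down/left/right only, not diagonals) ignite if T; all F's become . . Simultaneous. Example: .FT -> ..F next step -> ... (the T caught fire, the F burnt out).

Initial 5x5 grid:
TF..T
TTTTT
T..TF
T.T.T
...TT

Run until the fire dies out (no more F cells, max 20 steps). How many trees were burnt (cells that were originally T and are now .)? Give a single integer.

Answer: 13

Derivation:
Step 1: +5 fires, +2 burnt (F count now 5)
Step 2: +5 fires, +5 burnt (F count now 5)
Step 3: +2 fires, +5 burnt (F count now 2)
Step 4: +1 fires, +2 burnt (F count now 1)
Step 5: +0 fires, +1 burnt (F count now 0)
Fire out after step 5
Initially T: 14, now '.': 24
Total burnt (originally-T cells now '.'): 13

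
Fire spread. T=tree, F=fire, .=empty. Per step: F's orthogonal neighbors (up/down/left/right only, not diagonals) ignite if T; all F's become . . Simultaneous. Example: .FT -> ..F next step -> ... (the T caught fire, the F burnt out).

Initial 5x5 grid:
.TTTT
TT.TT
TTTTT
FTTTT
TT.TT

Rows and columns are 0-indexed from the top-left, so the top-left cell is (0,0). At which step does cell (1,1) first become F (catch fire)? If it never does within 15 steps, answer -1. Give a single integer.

Step 1: cell (1,1)='T' (+3 fires, +1 burnt)
Step 2: cell (1,1)='T' (+4 fires, +3 burnt)
Step 3: cell (1,1)='F' (+3 fires, +4 burnt)
  -> target ignites at step 3
Step 4: cell (1,1)='.' (+4 fires, +3 burnt)
Step 5: cell (1,1)='.' (+4 fires, +4 burnt)
Step 6: cell (1,1)='.' (+2 fires, +4 burnt)
Step 7: cell (1,1)='.' (+1 fires, +2 burnt)
Step 8: cell (1,1)='.' (+0 fires, +1 burnt)
  fire out at step 8

3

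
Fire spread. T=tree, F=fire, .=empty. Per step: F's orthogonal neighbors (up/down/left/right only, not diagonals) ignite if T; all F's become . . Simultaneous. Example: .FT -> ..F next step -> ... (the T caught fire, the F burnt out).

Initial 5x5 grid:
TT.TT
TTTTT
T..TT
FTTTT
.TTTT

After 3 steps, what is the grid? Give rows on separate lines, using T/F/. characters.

Step 1: 2 trees catch fire, 1 burn out
  TT.TT
  TTTTT
  F..TT
  .FTTT
  .TTTT
Step 2: 3 trees catch fire, 2 burn out
  TT.TT
  FTTTT
  ...TT
  ..FTT
  .FTTT
Step 3: 4 trees catch fire, 3 burn out
  FT.TT
  .FTTT
  ...TT
  ...FT
  ..FTT

FT.TT
.FTTT
...TT
...FT
..FTT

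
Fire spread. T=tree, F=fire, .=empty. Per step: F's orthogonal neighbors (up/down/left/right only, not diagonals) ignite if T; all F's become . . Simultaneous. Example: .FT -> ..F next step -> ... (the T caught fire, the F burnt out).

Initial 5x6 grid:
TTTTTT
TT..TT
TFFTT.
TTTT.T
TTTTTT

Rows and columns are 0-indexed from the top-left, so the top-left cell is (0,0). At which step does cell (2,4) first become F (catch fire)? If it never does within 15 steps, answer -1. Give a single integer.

Step 1: cell (2,4)='T' (+5 fires, +2 burnt)
Step 2: cell (2,4)='F' (+7 fires, +5 burnt)
  -> target ignites at step 2
Step 3: cell (2,4)='.' (+5 fires, +7 burnt)
Step 4: cell (2,4)='.' (+4 fires, +5 burnt)
Step 5: cell (2,4)='.' (+2 fires, +4 burnt)
Step 6: cell (2,4)='.' (+1 fires, +2 burnt)
Step 7: cell (2,4)='.' (+0 fires, +1 burnt)
  fire out at step 7

2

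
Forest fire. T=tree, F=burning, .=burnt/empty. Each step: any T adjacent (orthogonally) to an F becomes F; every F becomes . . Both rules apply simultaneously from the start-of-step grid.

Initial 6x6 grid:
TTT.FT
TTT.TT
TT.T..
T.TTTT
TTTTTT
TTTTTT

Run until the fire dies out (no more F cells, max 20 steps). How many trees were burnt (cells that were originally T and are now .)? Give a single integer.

Answer: 3

Derivation:
Step 1: +2 fires, +1 burnt (F count now 2)
Step 2: +1 fires, +2 burnt (F count now 1)
Step 3: +0 fires, +1 burnt (F count now 0)
Fire out after step 3
Initially T: 29, now '.': 10
Total burnt (originally-T cells now '.'): 3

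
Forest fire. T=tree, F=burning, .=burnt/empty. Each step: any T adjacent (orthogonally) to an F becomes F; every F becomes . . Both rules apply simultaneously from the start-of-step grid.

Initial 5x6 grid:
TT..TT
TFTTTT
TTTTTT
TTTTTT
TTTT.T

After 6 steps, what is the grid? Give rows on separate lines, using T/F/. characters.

Step 1: 4 trees catch fire, 1 burn out
  TF..TT
  F.FTTT
  TFTTTT
  TTTTTT
  TTTT.T
Step 2: 5 trees catch fire, 4 burn out
  F...TT
  ...FTT
  F.FTTT
  TFTTTT
  TTTT.T
Step 3: 5 trees catch fire, 5 burn out
  ....TT
  ....FT
  ...FTT
  F.FTTT
  TFTT.T
Step 4: 6 trees catch fire, 5 burn out
  ....FT
  .....F
  ....FT
  ...FTT
  F.FT.T
Step 5: 4 trees catch fire, 6 burn out
  .....F
  ......
  .....F
  ....FT
  ...F.T
Step 6: 1 trees catch fire, 4 burn out
  ......
  ......
  ......
  .....F
  .....T

......
......
......
.....F
.....T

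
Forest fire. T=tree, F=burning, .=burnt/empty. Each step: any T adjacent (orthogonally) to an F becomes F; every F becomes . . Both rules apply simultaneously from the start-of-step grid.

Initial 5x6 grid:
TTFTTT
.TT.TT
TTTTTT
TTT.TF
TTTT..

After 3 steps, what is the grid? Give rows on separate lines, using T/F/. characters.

Step 1: 5 trees catch fire, 2 burn out
  TF.FTT
  .TF.TT
  TTTTTF
  TTT.F.
  TTTT..
Step 2: 6 trees catch fire, 5 burn out
  F...FT
  .F..TF
  TTFTF.
  TTT...
  TTTT..
Step 3: 5 trees catch fire, 6 burn out
  .....F
  ....F.
  TF.F..
  TTF...
  TTTT..

.....F
....F.
TF.F..
TTF...
TTTT..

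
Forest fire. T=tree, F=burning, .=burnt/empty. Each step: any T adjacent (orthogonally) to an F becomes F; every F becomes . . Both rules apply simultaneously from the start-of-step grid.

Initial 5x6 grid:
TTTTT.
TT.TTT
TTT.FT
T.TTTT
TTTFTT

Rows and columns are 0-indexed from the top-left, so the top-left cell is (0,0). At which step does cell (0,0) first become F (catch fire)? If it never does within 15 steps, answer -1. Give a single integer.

Step 1: cell (0,0)='T' (+6 fires, +2 burnt)
Step 2: cell (0,0)='T' (+7 fires, +6 burnt)
Step 3: cell (0,0)='T' (+3 fires, +7 burnt)
Step 4: cell (0,0)='T' (+3 fires, +3 burnt)
Step 5: cell (0,0)='T' (+3 fires, +3 burnt)
Step 6: cell (0,0)='F' (+2 fires, +3 burnt)
  -> target ignites at step 6
Step 7: cell (0,0)='.' (+0 fires, +2 burnt)
  fire out at step 7

6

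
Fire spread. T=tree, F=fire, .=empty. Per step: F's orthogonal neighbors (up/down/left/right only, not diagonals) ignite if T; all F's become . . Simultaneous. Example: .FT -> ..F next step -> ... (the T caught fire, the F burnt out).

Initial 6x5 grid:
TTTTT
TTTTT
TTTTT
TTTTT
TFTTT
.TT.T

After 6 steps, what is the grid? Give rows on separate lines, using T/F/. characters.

Step 1: 4 trees catch fire, 1 burn out
  TTTTT
  TTTTT
  TTTTT
  TFTTT
  F.FTT
  .FT.T
Step 2: 5 trees catch fire, 4 burn out
  TTTTT
  TTTTT
  TFTTT
  F.FTT
  ...FT
  ..F.T
Step 3: 5 trees catch fire, 5 burn out
  TTTTT
  TFTTT
  F.FTT
  ...FT
  ....F
  ....T
Step 4: 6 trees catch fire, 5 burn out
  TFTTT
  F.FTT
  ...FT
  ....F
  .....
  ....F
Step 5: 4 trees catch fire, 6 burn out
  F.FTT
  ...FT
  ....F
  .....
  .....
  .....
Step 6: 2 trees catch fire, 4 burn out
  ...FT
  ....F
  .....
  .....
  .....
  .....

...FT
....F
.....
.....
.....
.....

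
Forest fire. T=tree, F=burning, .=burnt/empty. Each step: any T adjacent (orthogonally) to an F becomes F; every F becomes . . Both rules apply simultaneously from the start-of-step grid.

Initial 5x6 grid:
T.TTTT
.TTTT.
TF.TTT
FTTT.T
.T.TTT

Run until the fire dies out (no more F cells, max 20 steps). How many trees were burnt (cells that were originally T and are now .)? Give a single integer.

Answer: 20

Derivation:
Step 1: +3 fires, +2 burnt (F count now 3)
Step 2: +3 fires, +3 burnt (F count now 3)
Step 3: +3 fires, +3 burnt (F count now 3)
Step 4: +4 fires, +3 burnt (F count now 4)
Step 5: +3 fires, +4 burnt (F count now 3)
Step 6: +3 fires, +3 burnt (F count now 3)
Step 7: +1 fires, +3 burnt (F count now 1)
Step 8: +0 fires, +1 burnt (F count now 0)
Fire out after step 8
Initially T: 21, now '.': 29
Total burnt (originally-T cells now '.'): 20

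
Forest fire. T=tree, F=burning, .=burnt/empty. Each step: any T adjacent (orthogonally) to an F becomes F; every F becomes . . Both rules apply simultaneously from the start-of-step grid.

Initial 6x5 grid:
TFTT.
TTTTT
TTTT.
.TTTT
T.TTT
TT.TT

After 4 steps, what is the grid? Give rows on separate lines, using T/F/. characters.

Step 1: 3 trees catch fire, 1 burn out
  F.FT.
  TFTTT
  TTTT.
  .TTTT
  T.TTT
  TT.TT
Step 2: 4 trees catch fire, 3 burn out
  ...F.
  F.FTT
  TFTT.
  .TTTT
  T.TTT
  TT.TT
Step 3: 4 trees catch fire, 4 burn out
  .....
  ...FT
  F.FT.
  .FTTT
  T.TTT
  TT.TT
Step 4: 3 trees catch fire, 4 burn out
  .....
  ....F
  ...F.
  ..FTT
  T.TTT
  TT.TT

.....
....F
...F.
..FTT
T.TTT
TT.TT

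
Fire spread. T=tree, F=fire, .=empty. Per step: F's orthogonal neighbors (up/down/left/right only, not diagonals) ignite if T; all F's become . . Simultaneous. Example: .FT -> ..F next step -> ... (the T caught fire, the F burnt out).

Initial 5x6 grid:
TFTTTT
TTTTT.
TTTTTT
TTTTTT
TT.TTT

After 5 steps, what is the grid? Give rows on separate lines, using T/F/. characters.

Step 1: 3 trees catch fire, 1 burn out
  F.FTTT
  TFTTT.
  TTTTTT
  TTTTTT
  TT.TTT
Step 2: 4 trees catch fire, 3 burn out
  ...FTT
  F.FTT.
  TFTTTT
  TTTTTT
  TT.TTT
Step 3: 5 trees catch fire, 4 burn out
  ....FT
  ...FT.
  F.FTTT
  TFTTTT
  TT.TTT
Step 4: 6 trees catch fire, 5 burn out
  .....F
  ....F.
  ...FTT
  F.FTTT
  TF.TTT
Step 5: 3 trees catch fire, 6 burn out
  ......
  ......
  ....FT
  ...FTT
  F..TTT

......
......
....FT
...FTT
F..TTT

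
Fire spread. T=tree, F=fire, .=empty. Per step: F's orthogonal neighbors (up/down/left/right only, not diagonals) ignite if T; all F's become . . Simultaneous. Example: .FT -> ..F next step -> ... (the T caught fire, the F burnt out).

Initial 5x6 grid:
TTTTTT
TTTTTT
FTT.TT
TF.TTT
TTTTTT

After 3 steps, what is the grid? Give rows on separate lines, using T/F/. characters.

Step 1: 4 trees catch fire, 2 burn out
  TTTTTT
  FTTTTT
  .FT.TT
  F..TTT
  TFTTTT
Step 2: 5 trees catch fire, 4 burn out
  FTTTTT
  .FTTTT
  ..F.TT
  ...TTT
  F.FTTT
Step 3: 3 trees catch fire, 5 burn out
  .FTTTT
  ..FTTT
  ....TT
  ...TTT
  ...FTT

.FTTTT
..FTTT
....TT
...TTT
...FTT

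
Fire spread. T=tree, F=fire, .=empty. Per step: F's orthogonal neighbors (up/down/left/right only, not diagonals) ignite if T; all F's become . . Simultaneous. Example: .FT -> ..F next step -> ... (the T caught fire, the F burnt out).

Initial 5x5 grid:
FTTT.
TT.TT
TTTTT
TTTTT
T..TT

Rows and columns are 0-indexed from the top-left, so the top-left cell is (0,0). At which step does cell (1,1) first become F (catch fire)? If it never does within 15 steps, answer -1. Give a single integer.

Step 1: cell (1,1)='T' (+2 fires, +1 burnt)
Step 2: cell (1,1)='F' (+3 fires, +2 burnt)
  -> target ignites at step 2
Step 3: cell (1,1)='.' (+3 fires, +3 burnt)
Step 4: cell (1,1)='.' (+4 fires, +3 burnt)
Step 5: cell (1,1)='.' (+3 fires, +4 burnt)
Step 6: cell (1,1)='.' (+2 fires, +3 burnt)
Step 7: cell (1,1)='.' (+2 fires, +2 burnt)
Step 8: cell (1,1)='.' (+1 fires, +2 burnt)
Step 9: cell (1,1)='.' (+0 fires, +1 burnt)
  fire out at step 9

2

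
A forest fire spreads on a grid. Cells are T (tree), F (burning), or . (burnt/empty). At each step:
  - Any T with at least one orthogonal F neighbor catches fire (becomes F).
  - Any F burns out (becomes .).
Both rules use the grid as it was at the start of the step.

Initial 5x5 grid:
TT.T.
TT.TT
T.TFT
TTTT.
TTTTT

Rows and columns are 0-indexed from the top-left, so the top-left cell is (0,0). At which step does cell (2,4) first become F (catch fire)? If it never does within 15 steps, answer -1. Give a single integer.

Step 1: cell (2,4)='F' (+4 fires, +1 burnt)
  -> target ignites at step 1
Step 2: cell (2,4)='.' (+4 fires, +4 burnt)
Step 3: cell (2,4)='.' (+3 fires, +4 burnt)
Step 4: cell (2,4)='.' (+2 fires, +3 burnt)
Step 5: cell (2,4)='.' (+2 fires, +2 burnt)
Step 6: cell (2,4)='.' (+1 fires, +2 burnt)
Step 7: cell (2,4)='.' (+2 fires, +1 burnt)
Step 8: cell (2,4)='.' (+1 fires, +2 burnt)
Step 9: cell (2,4)='.' (+0 fires, +1 burnt)
  fire out at step 9

1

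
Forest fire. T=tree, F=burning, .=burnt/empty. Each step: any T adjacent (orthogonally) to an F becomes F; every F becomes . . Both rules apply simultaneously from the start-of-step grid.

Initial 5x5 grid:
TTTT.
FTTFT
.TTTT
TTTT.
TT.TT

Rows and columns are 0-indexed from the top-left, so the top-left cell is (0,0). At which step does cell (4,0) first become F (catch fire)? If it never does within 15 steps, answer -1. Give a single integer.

Step 1: cell (4,0)='T' (+6 fires, +2 burnt)
Step 2: cell (4,0)='T' (+6 fires, +6 burnt)
Step 3: cell (4,0)='T' (+3 fires, +6 burnt)
Step 4: cell (4,0)='T' (+3 fires, +3 burnt)
Step 5: cell (4,0)='F' (+1 fires, +3 burnt)
  -> target ignites at step 5
Step 6: cell (4,0)='.' (+0 fires, +1 burnt)
  fire out at step 6

5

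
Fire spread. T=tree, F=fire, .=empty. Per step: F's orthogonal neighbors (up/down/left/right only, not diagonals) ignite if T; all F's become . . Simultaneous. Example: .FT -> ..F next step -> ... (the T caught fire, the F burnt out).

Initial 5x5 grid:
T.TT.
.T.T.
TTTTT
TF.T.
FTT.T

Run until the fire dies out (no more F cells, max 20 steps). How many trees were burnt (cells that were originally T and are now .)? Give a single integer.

Answer: 13

Derivation:
Step 1: +3 fires, +2 burnt (F count now 3)
Step 2: +4 fires, +3 burnt (F count now 4)
Step 3: +1 fires, +4 burnt (F count now 1)
Step 4: +3 fires, +1 burnt (F count now 3)
Step 5: +1 fires, +3 burnt (F count now 1)
Step 6: +1 fires, +1 burnt (F count now 1)
Step 7: +0 fires, +1 burnt (F count now 0)
Fire out after step 7
Initially T: 15, now '.': 23
Total burnt (originally-T cells now '.'): 13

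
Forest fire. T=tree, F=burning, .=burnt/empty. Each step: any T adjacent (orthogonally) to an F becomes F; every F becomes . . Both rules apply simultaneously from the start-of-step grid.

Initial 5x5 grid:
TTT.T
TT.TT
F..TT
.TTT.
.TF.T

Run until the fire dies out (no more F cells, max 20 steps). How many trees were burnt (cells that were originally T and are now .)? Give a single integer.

Step 1: +3 fires, +2 burnt (F count now 3)
Step 2: +4 fires, +3 burnt (F count now 4)
Step 3: +2 fires, +4 burnt (F count now 2)
Step 4: +3 fires, +2 burnt (F count now 3)
Step 5: +1 fires, +3 burnt (F count now 1)
Step 6: +1 fires, +1 burnt (F count now 1)
Step 7: +0 fires, +1 burnt (F count now 0)
Fire out after step 7
Initially T: 15, now '.': 24
Total burnt (originally-T cells now '.'): 14

Answer: 14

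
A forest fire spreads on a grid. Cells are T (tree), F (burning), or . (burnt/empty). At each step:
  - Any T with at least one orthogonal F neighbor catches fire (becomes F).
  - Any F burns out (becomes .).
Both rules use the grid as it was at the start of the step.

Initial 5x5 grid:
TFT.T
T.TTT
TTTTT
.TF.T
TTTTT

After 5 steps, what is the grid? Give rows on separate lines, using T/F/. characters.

Step 1: 5 trees catch fire, 2 burn out
  F.F.T
  T.TTT
  TTFTT
  .F..T
  TTFTT
Step 2: 6 trees catch fire, 5 burn out
  ....T
  F.FTT
  TF.FT
  ....T
  TF.FT
Step 3: 5 trees catch fire, 6 burn out
  ....T
  ...FT
  F...F
  ....T
  F...F
Step 4: 2 trees catch fire, 5 burn out
  ....T
  ....F
  .....
  ....F
  .....
Step 5: 1 trees catch fire, 2 burn out
  ....F
  .....
  .....
  .....
  .....

....F
.....
.....
.....
.....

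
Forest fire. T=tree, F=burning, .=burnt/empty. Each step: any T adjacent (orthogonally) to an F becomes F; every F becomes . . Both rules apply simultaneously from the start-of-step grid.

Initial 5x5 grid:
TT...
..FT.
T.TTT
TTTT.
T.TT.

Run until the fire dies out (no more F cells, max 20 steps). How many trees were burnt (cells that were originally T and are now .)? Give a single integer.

Step 1: +2 fires, +1 burnt (F count now 2)
Step 2: +2 fires, +2 burnt (F count now 2)
Step 3: +4 fires, +2 burnt (F count now 4)
Step 4: +2 fires, +4 burnt (F count now 2)
Step 5: +2 fires, +2 burnt (F count now 2)
Step 6: +0 fires, +2 burnt (F count now 0)
Fire out after step 6
Initially T: 14, now '.': 23
Total burnt (originally-T cells now '.'): 12

Answer: 12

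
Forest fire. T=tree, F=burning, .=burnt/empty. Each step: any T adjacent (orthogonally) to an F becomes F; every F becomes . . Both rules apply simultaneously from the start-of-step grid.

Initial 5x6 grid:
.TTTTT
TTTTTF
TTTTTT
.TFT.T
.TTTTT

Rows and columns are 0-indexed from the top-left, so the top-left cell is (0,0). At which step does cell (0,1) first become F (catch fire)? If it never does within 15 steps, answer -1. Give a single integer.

Step 1: cell (0,1)='T' (+7 fires, +2 burnt)
Step 2: cell (0,1)='T' (+9 fires, +7 burnt)
Step 3: cell (0,1)='T' (+6 fires, +9 burnt)
Step 4: cell (0,1)='F' (+2 fires, +6 burnt)
  -> target ignites at step 4
Step 5: cell (0,1)='.' (+0 fires, +2 burnt)
  fire out at step 5

4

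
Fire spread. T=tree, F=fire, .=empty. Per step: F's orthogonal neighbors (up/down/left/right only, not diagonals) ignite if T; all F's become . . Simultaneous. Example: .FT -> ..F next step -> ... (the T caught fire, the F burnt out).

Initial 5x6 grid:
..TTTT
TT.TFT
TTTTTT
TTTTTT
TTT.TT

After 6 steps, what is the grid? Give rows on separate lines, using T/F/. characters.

Step 1: 4 trees catch fire, 1 burn out
  ..TTFT
  TT.F.F
  TTTTFT
  TTTTTT
  TTT.TT
Step 2: 5 trees catch fire, 4 burn out
  ..TF.F
  TT....
  TTTF.F
  TTTTFT
  TTT.TT
Step 3: 5 trees catch fire, 5 burn out
  ..F...
  TT....
  TTF...
  TTTF.F
  TTT.FT
Step 4: 3 trees catch fire, 5 burn out
  ......
  TT....
  TF....
  TTF...
  TTT..F
Step 5: 4 trees catch fire, 3 burn out
  ......
  TF....
  F.....
  TF....
  TTF...
Step 6: 3 trees catch fire, 4 burn out
  ......
  F.....
  ......
  F.....
  TF....

......
F.....
......
F.....
TF....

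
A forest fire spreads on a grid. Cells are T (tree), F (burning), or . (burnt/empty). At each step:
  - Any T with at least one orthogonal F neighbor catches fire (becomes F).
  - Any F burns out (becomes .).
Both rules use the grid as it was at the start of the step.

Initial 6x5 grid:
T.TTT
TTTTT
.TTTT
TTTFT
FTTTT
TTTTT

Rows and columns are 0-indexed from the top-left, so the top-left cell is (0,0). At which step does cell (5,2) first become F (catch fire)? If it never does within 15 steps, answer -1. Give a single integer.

Step 1: cell (5,2)='T' (+7 fires, +2 burnt)
Step 2: cell (5,2)='T' (+8 fires, +7 burnt)
Step 3: cell (5,2)='F' (+6 fires, +8 burnt)
  -> target ignites at step 3
Step 4: cell (5,2)='.' (+3 fires, +6 burnt)
Step 5: cell (5,2)='.' (+1 fires, +3 burnt)
Step 6: cell (5,2)='.' (+1 fires, +1 burnt)
Step 7: cell (5,2)='.' (+0 fires, +1 burnt)
  fire out at step 7

3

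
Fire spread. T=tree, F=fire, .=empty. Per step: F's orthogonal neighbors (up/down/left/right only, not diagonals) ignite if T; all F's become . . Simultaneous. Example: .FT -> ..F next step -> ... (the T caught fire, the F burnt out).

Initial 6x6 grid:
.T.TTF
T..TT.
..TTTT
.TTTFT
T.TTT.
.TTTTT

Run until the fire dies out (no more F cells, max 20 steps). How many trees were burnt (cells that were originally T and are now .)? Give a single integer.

Step 1: +5 fires, +2 burnt (F count now 5)
Step 2: +7 fires, +5 burnt (F count now 7)
Step 3: +6 fires, +7 burnt (F count now 6)
Step 4: +1 fires, +6 burnt (F count now 1)
Step 5: +1 fires, +1 burnt (F count now 1)
Step 6: +0 fires, +1 burnt (F count now 0)
Fire out after step 6
Initially T: 23, now '.': 33
Total burnt (originally-T cells now '.'): 20

Answer: 20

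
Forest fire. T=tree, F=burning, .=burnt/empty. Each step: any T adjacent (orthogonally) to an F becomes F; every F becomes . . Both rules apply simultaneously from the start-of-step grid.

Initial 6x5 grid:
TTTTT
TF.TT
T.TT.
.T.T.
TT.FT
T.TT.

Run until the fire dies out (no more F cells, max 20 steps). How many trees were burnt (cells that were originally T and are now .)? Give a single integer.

Step 1: +5 fires, +2 burnt (F count now 5)
Step 2: +5 fires, +5 burnt (F count now 5)
Step 3: +3 fires, +5 burnt (F count now 3)
Step 4: +2 fires, +3 burnt (F count now 2)
Step 5: +0 fires, +2 burnt (F count now 0)
Fire out after step 5
Initially T: 19, now '.': 26
Total burnt (originally-T cells now '.'): 15

Answer: 15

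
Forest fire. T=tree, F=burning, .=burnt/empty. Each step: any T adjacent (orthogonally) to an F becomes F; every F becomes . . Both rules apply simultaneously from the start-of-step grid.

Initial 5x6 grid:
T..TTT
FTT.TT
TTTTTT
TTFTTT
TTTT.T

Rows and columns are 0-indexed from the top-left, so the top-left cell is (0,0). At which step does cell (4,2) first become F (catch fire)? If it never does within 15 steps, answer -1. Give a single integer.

Step 1: cell (4,2)='F' (+7 fires, +2 burnt)
  -> target ignites at step 1
Step 2: cell (4,2)='.' (+7 fires, +7 burnt)
Step 3: cell (4,2)='.' (+3 fires, +7 burnt)
Step 4: cell (4,2)='.' (+3 fires, +3 burnt)
Step 5: cell (4,2)='.' (+2 fires, +3 burnt)
Step 6: cell (4,2)='.' (+2 fires, +2 burnt)
Step 7: cell (4,2)='.' (+0 fires, +2 burnt)
  fire out at step 7

1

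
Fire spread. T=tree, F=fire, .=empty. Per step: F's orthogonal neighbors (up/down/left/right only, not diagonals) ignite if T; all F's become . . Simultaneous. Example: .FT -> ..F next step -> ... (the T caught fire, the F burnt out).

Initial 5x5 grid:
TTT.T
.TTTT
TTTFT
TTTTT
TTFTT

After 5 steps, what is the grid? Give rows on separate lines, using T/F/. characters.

Step 1: 7 trees catch fire, 2 burn out
  TTT.T
  .TTFT
  TTF.F
  TTFFT
  TF.FT
Step 2: 7 trees catch fire, 7 burn out
  TTT.T
  .TF.F
  TF...
  TF..F
  F...F
Step 3: 5 trees catch fire, 7 burn out
  TTF.F
  .F...
  F....
  F....
  .....
Step 4: 1 trees catch fire, 5 burn out
  TF...
  .....
  .....
  .....
  .....
Step 5: 1 trees catch fire, 1 burn out
  F....
  .....
  .....
  .....
  .....

F....
.....
.....
.....
.....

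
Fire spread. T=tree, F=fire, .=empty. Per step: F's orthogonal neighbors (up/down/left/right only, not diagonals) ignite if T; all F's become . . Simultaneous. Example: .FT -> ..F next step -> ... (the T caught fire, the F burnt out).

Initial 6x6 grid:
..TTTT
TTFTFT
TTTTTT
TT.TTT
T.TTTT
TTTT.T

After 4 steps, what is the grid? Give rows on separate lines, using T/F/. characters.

Step 1: 7 trees catch fire, 2 burn out
  ..FTFT
  TF.F.F
  TTFTFT
  TT.TTT
  T.TTTT
  TTTT.T
Step 2: 7 trees catch fire, 7 burn out
  ...F.F
  F.....
  TF.F.F
  TT.TFT
  T.TTTT
  TTTT.T
Step 3: 5 trees catch fire, 7 burn out
  ......
  ......
  F.....
  TF.F.F
  T.TTFT
  TTTT.T
Step 4: 3 trees catch fire, 5 burn out
  ......
  ......
  ......
  F.....
  T.TF.F
  TTTT.T

......
......
......
F.....
T.TF.F
TTTT.T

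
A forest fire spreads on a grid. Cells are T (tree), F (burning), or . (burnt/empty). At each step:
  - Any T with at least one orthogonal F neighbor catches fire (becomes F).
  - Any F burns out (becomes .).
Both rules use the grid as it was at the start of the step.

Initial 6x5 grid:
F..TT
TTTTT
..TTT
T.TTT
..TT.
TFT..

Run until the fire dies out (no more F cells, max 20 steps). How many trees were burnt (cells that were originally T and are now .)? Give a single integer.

Answer: 17

Derivation:
Step 1: +3 fires, +2 burnt (F count now 3)
Step 2: +2 fires, +3 burnt (F count now 2)
Step 3: +3 fires, +2 burnt (F count now 3)
Step 4: +3 fires, +3 burnt (F count now 3)
Step 5: +4 fires, +3 burnt (F count now 4)
Step 6: +2 fires, +4 burnt (F count now 2)
Step 7: +0 fires, +2 burnt (F count now 0)
Fire out after step 7
Initially T: 18, now '.': 29
Total burnt (originally-T cells now '.'): 17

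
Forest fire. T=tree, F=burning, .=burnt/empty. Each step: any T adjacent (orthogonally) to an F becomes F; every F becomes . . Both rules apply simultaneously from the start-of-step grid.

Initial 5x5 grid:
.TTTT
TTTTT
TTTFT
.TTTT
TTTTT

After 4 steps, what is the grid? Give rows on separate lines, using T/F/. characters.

Step 1: 4 trees catch fire, 1 burn out
  .TTTT
  TTTFT
  TTF.F
  .TTFT
  TTTTT
Step 2: 7 trees catch fire, 4 burn out
  .TTFT
  TTF.F
  TF...
  .TF.F
  TTTFT
Step 3: 7 trees catch fire, 7 burn out
  .TF.F
  TF...
  F....
  .F...
  TTF.F
Step 4: 3 trees catch fire, 7 burn out
  .F...
  F....
  .....
  .....
  TF...

.F...
F....
.....
.....
TF...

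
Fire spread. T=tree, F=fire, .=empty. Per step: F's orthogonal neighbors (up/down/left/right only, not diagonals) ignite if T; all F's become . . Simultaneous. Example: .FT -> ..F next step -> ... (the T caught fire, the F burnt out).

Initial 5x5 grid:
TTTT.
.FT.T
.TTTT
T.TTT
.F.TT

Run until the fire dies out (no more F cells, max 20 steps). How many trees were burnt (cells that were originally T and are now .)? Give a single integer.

Answer: 15

Derivation:
Step 1: +3 fires, +2 burnt (F count now 3)
Step 2: +3 fires, +3 burnt (F count now 3)
Step 3: +3 fires, +3 burnt (F count now 3)
Step 4: +2 fires, +3 burnt (F count now 2)
Step 5: +3 fires, +2 burnt (F count now 3)
Step 6: +1 fires, +3 burnt (F count now 1)
Step 7: +0 fires, +1 burnt (F count now 0)
Fire out after step 7
Initially T: 16, now '.': 24
Total burnt (originally-T cells now '.'): 15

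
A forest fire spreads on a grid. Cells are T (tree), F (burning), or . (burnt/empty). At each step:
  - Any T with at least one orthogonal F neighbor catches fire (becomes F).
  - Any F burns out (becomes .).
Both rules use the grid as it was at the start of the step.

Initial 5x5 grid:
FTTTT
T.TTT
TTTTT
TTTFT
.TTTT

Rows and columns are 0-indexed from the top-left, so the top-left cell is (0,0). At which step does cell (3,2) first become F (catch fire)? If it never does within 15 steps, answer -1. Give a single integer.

Step 1: cell (3,2)='F' (+6 fires, +2 burnt)
  -> target ignites at step 1
Step 2: cell (3,2)='.' (+8 fires, +6 burnt)
Step 3: cell (3,2)='.' (+6 fires, +8 burnt)
Step 4: cell (3,2)='.' (+1 fires, +6 burnt)
Step 5: cell (3,2)='.' (+0 fires, +1 burnt)
  fire out at step 5

1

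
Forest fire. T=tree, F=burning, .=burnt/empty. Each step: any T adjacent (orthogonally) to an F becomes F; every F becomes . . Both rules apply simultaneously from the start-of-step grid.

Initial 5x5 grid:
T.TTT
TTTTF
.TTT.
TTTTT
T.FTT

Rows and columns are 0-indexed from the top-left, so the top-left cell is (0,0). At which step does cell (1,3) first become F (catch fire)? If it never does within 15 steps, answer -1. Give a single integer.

Step 1: cell (1,3)='F' (+4 fires, +2 burnt)
  -> target ignites at step 1
Step 2: cell (1,3)='.' (+7 fires, +4 burnt)
Step 3: cell (1,3)='.' (+5 fires, +7 burnt)
Step 4: cell (1,3)='.' (+2 fires, +5 burnt)
Step 5: cell (1,3)='.' (+1 fires, +2 burnt)
Step 6: cell (1,3)='.' (+0 fires, +1 burnt)
  fire out at step 6

1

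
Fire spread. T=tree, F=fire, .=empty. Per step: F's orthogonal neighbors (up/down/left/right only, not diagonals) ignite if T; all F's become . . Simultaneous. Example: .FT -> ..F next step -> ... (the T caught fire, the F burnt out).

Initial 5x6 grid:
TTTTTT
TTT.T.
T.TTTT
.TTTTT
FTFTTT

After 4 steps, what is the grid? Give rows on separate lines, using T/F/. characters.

Step 1: 3 trees catch fire, 2 burn out
  TTTTTT
  TTT.T.
  T.TTTT
  .TFTTT
  .F.FTT
Step 2: 4 trees catch fire, 3 burn out
  TTTTTT
  TTT.T.
  T.FTTT
  .F.FTT
  ....FT
Step 3: 4 trees catch fire, 4 burn out
  TTTTTT
  TTF.T.
  T..FTT
  ....FT
  .....F
Step 4: 4 trees catch fire, 4 burn out
  TTFTTT
  TF..T.
  T...FT
  .....F
  ......

TTFTTT
TF..T.
T...FT
.....F
......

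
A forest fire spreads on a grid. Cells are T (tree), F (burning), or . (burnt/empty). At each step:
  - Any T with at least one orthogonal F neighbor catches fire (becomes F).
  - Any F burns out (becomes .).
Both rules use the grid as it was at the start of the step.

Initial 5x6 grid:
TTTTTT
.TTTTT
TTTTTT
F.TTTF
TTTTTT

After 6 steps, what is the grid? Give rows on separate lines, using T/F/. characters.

Step 1: 5 trees catch fire, 2 burn out
  TTTTTT
  .TTTTT
  FTTTTF
  ..TTF.
  FTTTTF
Step 2: 6 trees catch fire, 5 burn out
  TTTTTT
  .TTTTF
  .FTTF.
  ..TF..
  .FTTF.
Step 3: 8 trees catch fire, 6 burn out
  TTTTTF
  .FTTF.
  ..FF..
  ..F...
  ..FF..
Step 4: 4 trees catch fire, 8 burn out
  TFTTF.
  ..FF..
  ......
  ......
  ......
Step 5: 3 trees catch fire, 4 burn out
  F.FF..
  ......
  ......
  ......
  ......
Step 6: 0 trees catch fire, 3 burn out
  ......
  ......
  ......
  ......
  ......

......
......
......
......
......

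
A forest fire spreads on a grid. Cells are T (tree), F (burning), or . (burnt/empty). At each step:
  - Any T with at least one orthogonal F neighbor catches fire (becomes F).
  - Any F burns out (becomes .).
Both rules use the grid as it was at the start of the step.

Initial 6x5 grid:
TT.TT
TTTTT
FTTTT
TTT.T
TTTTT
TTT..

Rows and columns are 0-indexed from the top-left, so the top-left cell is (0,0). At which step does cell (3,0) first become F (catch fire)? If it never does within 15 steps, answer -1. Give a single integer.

Step 1: cell (3,0)='F' (+3 fires, +1 burnt)
  -> target ignites at step 1
Step 2: cell (3,0)='.' (+5 fires, +3 burnt)
Step 3: cell (3,0)='.' (+6 fires, +5 burnt)
Step 4: cell (3,0)='.' (+4 fires, +6 burnt)
Step 5: cell (3,0)='.' (+5 fires, +4 burnt)
Step 6: cell (3,0)='.' (+2 fires, +5 burnt)
Step 7: cell (3,0)='.' (+0 fires, +2 burnt)
  fire out at step 7

1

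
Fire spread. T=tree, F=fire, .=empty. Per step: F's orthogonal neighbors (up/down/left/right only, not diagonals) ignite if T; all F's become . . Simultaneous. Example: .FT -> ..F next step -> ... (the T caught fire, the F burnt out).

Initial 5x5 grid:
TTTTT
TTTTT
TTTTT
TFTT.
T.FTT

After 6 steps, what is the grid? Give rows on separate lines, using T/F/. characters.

Step 1: 4 trees catch fire, 2 burn out
  TTTTT
  TTTTT
  TFTTT
  F.FT.
  T..FT
Step 2: 6 trees catch fire, 4 burn out
  TTTTT
  TFTTT
  F.FTT
  ...F.
  F...F
Step 3: 4 trees catch fire, 6 burn out
  TFTTT
  F.FTT
  ...FT
  .....
  .....
Step 4: 4 trees catch fire, 4 burn out
  F.FTT
  ...FT
  ....F
  .....
  .....
Step 5: 2 trees catch fire, 4 burn out
  ...FT
  ....F
  .....
  .....
  .....
Step 6: 1 trees catch fire, 2 burn out
  ....F
  .....
  .....
  .....
  .....

....F
.....
.....
.....
.....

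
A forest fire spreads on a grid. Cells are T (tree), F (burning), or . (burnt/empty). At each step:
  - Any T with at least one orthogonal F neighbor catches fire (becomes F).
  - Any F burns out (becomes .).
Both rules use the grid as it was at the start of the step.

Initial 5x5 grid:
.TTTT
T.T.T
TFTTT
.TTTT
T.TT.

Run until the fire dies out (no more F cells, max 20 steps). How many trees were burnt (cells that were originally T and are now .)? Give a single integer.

Step 1: +3 fires, +1 burnt (F count now 3)
Step 2: +4 fires, +3 burnt (F count now 4)
Step 3: +4 fires, +4 burnt (F count now 4)
Step 4: +5 fires, +4 burnt (F count now 5)
Step 5: +1 fires, +5 burnt (F count now 1)
Step 6: +0 fires, +1 burnt (F count now 0)
Fire out after step 6
Initially T: 18, now '.': 24
Total burnt (originally-T cells now '.'): 17

Answer: 17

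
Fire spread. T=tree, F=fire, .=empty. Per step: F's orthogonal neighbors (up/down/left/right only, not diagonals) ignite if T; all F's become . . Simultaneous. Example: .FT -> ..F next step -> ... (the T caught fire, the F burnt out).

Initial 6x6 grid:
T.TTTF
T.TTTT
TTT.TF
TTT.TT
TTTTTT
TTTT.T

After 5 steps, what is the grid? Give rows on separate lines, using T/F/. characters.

Step 1: 4 trees catch fire, 2 burn out
  T.TTF.
  T.TTTF
  TTT.F.
  TTT.TF
  TTTTTT
  TTTT.T
Step 2: 4 trees catch fire, 4 burn out
  T.TF..
  T.TTF.
  TTT...
  TTT.F.
  TTTTTF
  TTTT.T
Step 3: 4 trees catch fire, 4 burn out
  T.F...
  T.TF..
  TTT...
  TTT...
  TTTTF.
  TTTT.F
Step 4: 2 trees catch fire, 4 burn out
  T.....
  T.F...
  TTT...
  TTT...
  TTTF..
  TTTT..
Step 5: 3 trees catch fire, 2 burn out
  T.....
  T.....
  TTF...
  TTT...
  TTF...
  TTTF..

T.....
T.....
TTF...
TTT...
TTF...
TTTF..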